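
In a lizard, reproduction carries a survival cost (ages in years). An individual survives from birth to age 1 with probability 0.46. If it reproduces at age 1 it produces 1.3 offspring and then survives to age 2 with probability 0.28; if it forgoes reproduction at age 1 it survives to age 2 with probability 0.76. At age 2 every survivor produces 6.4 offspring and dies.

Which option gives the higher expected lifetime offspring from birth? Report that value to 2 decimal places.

2.24

breed at age 1: R₀ = 0.46 × (1.3 + 0.28 × 6.4) = 0.46 × 3.0920 = 1.4223
delay to age 2: R₀ = 0.46 × (0.76 × 6.4) = 0.46 × 4.8640 = 2.2374
Higher: delay to age 2 (2.2374).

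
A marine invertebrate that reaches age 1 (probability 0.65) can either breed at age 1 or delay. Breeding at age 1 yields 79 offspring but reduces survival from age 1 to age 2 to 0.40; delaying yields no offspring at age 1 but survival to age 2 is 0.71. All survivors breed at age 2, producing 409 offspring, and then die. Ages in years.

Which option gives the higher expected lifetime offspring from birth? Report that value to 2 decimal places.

188.75

breed at age 1: R₀ = 0.65 × (79 + 0.40 × 409) = 0.65 × 242.6000 = 157.6900
delay to age 2: R₀ = 0.65 × (0.71 × 409) = 0.65 × 290.3900 = 188.7535
Higher: delay to age 2 (188.7535).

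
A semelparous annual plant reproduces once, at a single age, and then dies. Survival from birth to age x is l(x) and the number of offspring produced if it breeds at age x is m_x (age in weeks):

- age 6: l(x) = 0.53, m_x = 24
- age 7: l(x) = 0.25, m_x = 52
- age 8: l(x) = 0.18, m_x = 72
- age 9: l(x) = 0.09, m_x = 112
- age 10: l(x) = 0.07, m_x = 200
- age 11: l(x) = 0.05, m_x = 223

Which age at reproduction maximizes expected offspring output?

Expected offspring if breeding at age x = l(x) × m_x:
  age 6: 0.53 × 24 = 12.720
  age 7: 0.25 × 52 = 13.000
  age 8: 0.18 × 72 = 12.960
  age 9: 0.09 × 112 = 10.080
  age 10: 0.07 × 200 = 14.000
  age 11: 0.05 × 223 = 11.150
Maximum at age 10 (14.000).

10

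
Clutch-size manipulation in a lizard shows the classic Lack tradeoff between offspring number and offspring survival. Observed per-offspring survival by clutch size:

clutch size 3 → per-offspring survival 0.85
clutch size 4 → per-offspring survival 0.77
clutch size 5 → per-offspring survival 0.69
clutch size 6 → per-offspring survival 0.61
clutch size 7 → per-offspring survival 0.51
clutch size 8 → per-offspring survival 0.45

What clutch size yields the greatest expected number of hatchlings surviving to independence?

Expected hatchlings surviving to independence = c × s(c):
  c=3: 3 × 0.85 = 2.550
  c=4: 4 × 0.77 = 3.080
  c=5: 5 × 0.69 = 3.450
  c=6: 6 × 0.61 = 3.660
  c=7: 7 × 0.51 = 3.570
  c=8: 8 × 0.45 = 3.600
Maximum at c = 6 (3.660 hatchlings surviving to independence).

6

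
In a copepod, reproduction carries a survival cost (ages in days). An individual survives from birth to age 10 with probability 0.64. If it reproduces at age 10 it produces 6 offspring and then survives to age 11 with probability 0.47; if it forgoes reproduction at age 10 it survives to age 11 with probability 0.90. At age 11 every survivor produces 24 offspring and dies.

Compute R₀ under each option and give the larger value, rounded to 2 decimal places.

13.82

breed at age 10: R₀ = 0.64 × (6 + 0.47 × 24) = 0.64 × 17.2800 = 11.0592
delay to age 11: R₀ = 0.64 × (0.90 × 24) = 0.64 × 21.6000 = 13.8240
Higher: delay to age 11 (13.8240).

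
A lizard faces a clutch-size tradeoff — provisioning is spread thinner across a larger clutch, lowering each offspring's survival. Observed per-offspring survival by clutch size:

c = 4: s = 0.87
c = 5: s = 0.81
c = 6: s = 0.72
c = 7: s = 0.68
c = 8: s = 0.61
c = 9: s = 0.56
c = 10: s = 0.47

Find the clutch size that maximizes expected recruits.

9

Expected recruits = c × s(c):
  c=4: 4 × 0.87 = 3.480
  c=5: 5 × 0.81 = 4.050
  c=6: 6 × 0.72 = 4.320
  c=7: 7 × 0.68 = 4.760
  c=8: 8 × 0.61 = 4.880
  c=9: 9 × 0.56 = 5.040
  c=10: 10 × 0.47 = 4.700
Maximum at c = 9 (5.040 recruits).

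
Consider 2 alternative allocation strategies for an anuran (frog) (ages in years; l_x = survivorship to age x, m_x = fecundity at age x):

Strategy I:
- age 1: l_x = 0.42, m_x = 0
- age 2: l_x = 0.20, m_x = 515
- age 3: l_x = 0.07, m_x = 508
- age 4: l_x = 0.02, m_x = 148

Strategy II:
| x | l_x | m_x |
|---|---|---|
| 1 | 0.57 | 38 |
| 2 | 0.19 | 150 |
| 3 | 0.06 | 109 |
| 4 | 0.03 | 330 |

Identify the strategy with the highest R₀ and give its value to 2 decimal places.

Strategy I: R₀ = 0.42×0 + 0.20×515 + 0.07×508 + 0.02×148 = 141.5200
Strategy II: R₀ = 0.57×38 + 0.19×150 + 0.06×109 + 0.03×330 = 66.6000
Highest R₀: strategy I with 141.5200.

141.52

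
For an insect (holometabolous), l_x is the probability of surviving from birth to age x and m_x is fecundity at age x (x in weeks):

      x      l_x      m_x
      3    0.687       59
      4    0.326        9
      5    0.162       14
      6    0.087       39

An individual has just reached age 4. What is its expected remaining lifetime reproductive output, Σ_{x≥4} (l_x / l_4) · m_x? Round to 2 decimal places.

26.37

l_4 = 0.326. Conditional survival from age 4 to x is l_x / l_4.
  x=4: (0.326/0.326) × 9 = 9.0000
  x=5: (0.162/0.326) × 14 = 6.9571
  x=6: (0.087/0.326) × 39 = 10.4080
Sum = 9.0000 + 6.9571 + 10.4080 = 26.3650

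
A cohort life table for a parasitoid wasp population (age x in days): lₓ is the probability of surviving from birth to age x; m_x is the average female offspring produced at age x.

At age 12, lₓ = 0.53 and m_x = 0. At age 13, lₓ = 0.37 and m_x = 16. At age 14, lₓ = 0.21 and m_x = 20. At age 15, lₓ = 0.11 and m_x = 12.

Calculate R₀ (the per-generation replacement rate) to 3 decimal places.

R₀ = Σ lₓ m_x:
  age 12: 0.53 × 0 = 0.0000
  age 13: 0.37 × 16 = 5.9200
  age 14: 0.21 × 20 = 4.2000
  age 15: 0.11 × 12 = 1.3200
R₀ = 0.0000 + 5.9200 + 4.2000 + 1.3200 = 11.4400

11.440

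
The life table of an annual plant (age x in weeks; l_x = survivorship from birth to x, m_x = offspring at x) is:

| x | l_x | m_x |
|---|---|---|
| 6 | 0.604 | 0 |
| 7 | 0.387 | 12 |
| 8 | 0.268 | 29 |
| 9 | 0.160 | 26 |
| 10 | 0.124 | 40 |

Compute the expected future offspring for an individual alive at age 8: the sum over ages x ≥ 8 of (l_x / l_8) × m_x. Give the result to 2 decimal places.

63.03

l_8 = 0.268. Conditional survival from age 8 to x is l_x / l_8.
  x=8: (0.268/0.268) × 29 = 29.0000
  x=9: (0.160/0.268) × 26 = 15.5224
  x=10: (0.124/0.268) × 40 = 18.5075
Sum = 29.0000 + 15.5224 + 18.5075 = 63.0299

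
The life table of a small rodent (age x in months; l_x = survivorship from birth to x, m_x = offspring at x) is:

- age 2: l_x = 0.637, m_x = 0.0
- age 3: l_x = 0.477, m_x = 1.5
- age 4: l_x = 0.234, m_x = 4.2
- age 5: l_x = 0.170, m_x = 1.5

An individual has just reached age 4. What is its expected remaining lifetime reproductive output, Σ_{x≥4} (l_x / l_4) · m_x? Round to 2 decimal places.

l_4 = 0.234. Conditional survival from age 4 to x is l_x / l_4.
  x=4: (0.234/0.234) × 4.2 = 4.2000
  x=5: (0.170/0.234) × 1.5 = 1.0897
Sum = 4.2000 + 1.0897 = 5.2897

5.29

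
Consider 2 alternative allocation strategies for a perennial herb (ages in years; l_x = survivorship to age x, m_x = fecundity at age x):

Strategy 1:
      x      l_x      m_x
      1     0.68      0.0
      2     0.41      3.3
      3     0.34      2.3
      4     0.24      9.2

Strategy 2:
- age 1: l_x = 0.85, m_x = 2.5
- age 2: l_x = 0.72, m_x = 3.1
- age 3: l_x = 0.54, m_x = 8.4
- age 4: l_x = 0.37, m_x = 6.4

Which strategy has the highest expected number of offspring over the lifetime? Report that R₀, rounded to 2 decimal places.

11.26

Strategy 1: R₀ = 0.68×0.0 + 0.41×3.3 + 0.34×2.3 + 0.24×9.2 = 4.3430
Strategy 2: R₀ = 0.85×2.5 + 0.72×3.1 + 0.54×8.4 + 0.37×6.4 = 11.2610
Highest R₀: strategy 2 with 11.2610.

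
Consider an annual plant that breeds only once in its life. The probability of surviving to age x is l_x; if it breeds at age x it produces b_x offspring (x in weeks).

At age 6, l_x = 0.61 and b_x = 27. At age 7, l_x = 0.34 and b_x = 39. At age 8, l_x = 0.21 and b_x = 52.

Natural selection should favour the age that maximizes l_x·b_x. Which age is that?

6

Expected offspring if breeding at age x = l_x × b_x:
  age 6: 0.61 × 27 = 16.470
  age 7: 0.34 × 39 = 13.260
  age 8: 0.21 × 52 = 10.920
Maximum at age 6 (16.470).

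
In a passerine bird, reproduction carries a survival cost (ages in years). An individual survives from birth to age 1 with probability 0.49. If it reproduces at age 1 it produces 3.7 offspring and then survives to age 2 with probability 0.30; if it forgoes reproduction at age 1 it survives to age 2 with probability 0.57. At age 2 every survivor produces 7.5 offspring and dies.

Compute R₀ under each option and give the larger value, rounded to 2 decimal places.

breed at age 1: R₀ = 0.49 × (3.7 + 0.30 × 7.5) = 0.49 × 5.9500 = 2.9155
delay to age 2: R₀ = 0.49 × (0.57 × 7.5) = 0.49 × 4.2750 = 2.0947
Higher: breed at age 1 (2.9155).

2.92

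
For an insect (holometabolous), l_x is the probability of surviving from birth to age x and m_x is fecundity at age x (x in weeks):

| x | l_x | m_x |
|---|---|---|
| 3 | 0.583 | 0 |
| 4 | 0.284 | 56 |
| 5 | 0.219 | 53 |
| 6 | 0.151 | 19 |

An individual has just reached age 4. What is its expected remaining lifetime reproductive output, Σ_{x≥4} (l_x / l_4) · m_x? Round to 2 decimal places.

l_4 = 0.284. Conditional survival from age 4 to x is l_x / l_4.
  x=4: (0.284/0.284) × 56 = 56.0000
  x=5: (0.219/0.284) × 53 = 40.8697
  x=6: (0.151/0.284) × 19 = 10.1021
Sum = 56.0000 + 40.8697 + 10.1021 = 106.9718

106.97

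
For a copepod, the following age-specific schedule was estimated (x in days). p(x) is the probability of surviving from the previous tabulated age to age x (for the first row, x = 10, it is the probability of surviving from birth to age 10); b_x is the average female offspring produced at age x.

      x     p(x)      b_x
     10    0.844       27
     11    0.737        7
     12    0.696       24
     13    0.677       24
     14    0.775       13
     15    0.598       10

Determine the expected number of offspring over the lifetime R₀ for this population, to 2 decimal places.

48.88

Survivorship from birth: l_x = p_10·p_11·…·p_x.
  l_10 = 0.84400
  l_11 = 0.62203
  l_12 = 0.43293
  l_13 = 0.29309
  l_14 = 0.22715
  l_15 = 0.13583
R₀ = Σ l_x b_x:
  age 10: 0.84400 × 27 = 22.7880
  age 11: 0.62203 × 7 = 4.3542
  age 12: 0.43293 × 24 = 10.3903
  age 13: 0.29309 × 24 = 7.0342
  age 14: 0.22715 × 13 = 2.9529
  age 15: 0.13583 × 10 = 1.3583
R₀ = 22.7880 + 4.3542 + 10.3903 + 7.0342 + 2.9529 + 1.3583 = 48.8779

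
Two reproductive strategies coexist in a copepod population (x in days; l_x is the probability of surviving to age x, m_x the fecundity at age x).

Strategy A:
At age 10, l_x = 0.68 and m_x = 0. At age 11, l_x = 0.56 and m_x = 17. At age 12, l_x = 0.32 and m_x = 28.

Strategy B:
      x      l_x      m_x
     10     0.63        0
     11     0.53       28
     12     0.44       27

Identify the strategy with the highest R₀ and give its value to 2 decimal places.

Strategy A: R₀ = 0.68×0 + 0.56×17 + 0.32×28 = 18.4800
Strategy B: R₀ = 0.63×0 + 0.53×28 + 0.44×27 = 26.7200
Highest R₀: strategy B with 26.7200.

26.72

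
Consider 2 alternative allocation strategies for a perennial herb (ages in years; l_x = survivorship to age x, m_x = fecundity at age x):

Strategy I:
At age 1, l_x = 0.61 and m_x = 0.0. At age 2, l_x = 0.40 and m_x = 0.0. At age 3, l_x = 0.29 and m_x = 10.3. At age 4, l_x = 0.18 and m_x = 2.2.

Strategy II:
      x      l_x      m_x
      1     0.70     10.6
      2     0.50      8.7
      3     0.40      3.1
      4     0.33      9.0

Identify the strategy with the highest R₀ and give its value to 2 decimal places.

Strategy I: R₀ = 0.61×0.0 + 0.40×0.0 + 0.29×10.3 + 0.18×2.2 = 3.3830
Strategy II: R₀ = 0.70×10.6 + 0.50×8.7 + 0.40×3.1 + 0.33×9.0 = 15.9800
Highest R₀: strategy II with 15.9800.

15.98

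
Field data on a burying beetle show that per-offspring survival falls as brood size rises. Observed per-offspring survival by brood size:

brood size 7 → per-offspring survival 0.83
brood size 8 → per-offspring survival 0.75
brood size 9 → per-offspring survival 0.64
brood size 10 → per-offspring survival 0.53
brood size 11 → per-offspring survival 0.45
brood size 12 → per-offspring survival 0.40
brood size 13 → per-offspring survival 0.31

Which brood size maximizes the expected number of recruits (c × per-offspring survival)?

Expected recruits = c × s(c):
  c=7: 7 × 0.83 = 5.810
  c=8: 8 × 0.75 = 6.000
  c=9: 9 × 0.64 = 5.760
  c=10: 10 × 0.53 = 5.300
  c=11: 11 × 0.45 = 4.950
  c=12: 12 × 0.40 = 4.800
  c=13: 13 × 0.31 = 4.030
Maximum at c = 8 (6.000 recruits).

8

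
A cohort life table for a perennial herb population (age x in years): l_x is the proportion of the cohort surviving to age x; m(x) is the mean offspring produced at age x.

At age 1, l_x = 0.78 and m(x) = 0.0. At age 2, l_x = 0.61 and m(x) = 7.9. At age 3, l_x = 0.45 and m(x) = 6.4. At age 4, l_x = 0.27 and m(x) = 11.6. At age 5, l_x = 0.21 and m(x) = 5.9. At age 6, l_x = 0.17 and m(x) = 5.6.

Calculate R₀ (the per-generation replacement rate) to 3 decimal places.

R₀ = Σ l_x m(x):
  age 1: 0.78 × 0.0 = 0.0000
  age 2: 0.61 × 7.9 = 4.8190
  age 3: 0.45 × 6.4 = 2.8800
  age 4: 0.27 × 11.6 = 3.1320
  age 5: 0.21 × 5.9 = 1.2390
  age 6: 0.17 × 5.6 = 0.9520
R₀ = 0.0000 + 4.8190 + 2.8800 + 3.1320 + 1.2390 + 0.9520 = 13.0220

13.022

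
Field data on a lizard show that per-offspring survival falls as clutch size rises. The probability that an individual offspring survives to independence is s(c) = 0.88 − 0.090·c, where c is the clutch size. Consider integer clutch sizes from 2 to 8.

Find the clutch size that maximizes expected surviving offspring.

5

Expected surviving offspring = c × s(c):
  c=2: 2 × 0.700 = 1.400
  c=3: 3 × 0.610 = 1.830
  c=4: 4 × 0.520 = 2.080
  c=5: 5 × 0.430 = 2.150
  c=6: 6 × 0.340 = 2.040
  c=7: 7 × 0.250 = 1.750
  c=8: 8 × 0.160 = 1.280
Maximum at c = 5 (2.150 surviving offspring).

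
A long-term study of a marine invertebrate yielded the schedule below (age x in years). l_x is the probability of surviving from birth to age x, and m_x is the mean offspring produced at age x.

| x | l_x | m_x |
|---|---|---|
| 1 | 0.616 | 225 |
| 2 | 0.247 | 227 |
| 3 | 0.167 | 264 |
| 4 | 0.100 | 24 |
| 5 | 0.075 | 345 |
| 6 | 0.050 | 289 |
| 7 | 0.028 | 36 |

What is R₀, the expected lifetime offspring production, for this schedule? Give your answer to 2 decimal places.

282.49

R₀ = Σ l_x m_x:
  age 1: 0.616 × 225 = 138.6000
  age 2: 0.247 × 227 = 56.0690
  age 3: 0.167 × 264 = 44.0880
  age 4: 0.100 × 24 = 2.4000
  age 5: 0.075 × 345 = 25.8750
  age 6: 0.050 × 289 = 14.4500
  age 7: 0.028 × 36 = 1.0080
R₀ = 138.6000 + 56.0690 + 44.0880 + 2.4000 + 25.8750 + 14.4500 + 1.0080 = 282.4900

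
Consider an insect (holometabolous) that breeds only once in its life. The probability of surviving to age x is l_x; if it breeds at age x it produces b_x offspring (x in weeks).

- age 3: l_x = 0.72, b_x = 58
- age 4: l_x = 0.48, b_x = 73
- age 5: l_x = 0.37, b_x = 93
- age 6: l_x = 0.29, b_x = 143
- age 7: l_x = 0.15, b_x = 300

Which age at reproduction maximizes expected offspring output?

7

Expected offspring if breeding at age x = l_x × b_x:
  age 3: 0.72 × 58 = 41.760
  age 4: 0.48 × 73 = 35.040
  age 5: 0.37 × 93 = 34.410
  age 6: 0.29 × 143 = 41.470
  age 7: 0.15 × 300 = 45.000
Maximum at age 7 (45.000).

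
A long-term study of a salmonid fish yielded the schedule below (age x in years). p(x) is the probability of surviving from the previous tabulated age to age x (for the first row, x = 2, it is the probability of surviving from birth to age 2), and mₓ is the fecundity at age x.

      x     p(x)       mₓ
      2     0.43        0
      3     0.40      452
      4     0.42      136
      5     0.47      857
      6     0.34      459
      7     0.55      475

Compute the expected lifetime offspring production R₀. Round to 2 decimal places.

Survivorship from birth: l_x = p_2·p_3·…·p_x.
  l_2 = 0.43000
  l_3 = 0.17200
  l_4 = 0.07224
  l_5 = 0.03395
  l_6 = 0.01154
  l_7 = 0.00635
R₀ = Σ l_x mₓ:
  age 2: 0.43000 × 0 = 0.0000
  age 3: 0.17200 × 452 = 77.7440
  age 4: 0.07224 × 136 = 9.8246
  age 5: 0.03395 × 857 = 29.0952
  age 6: 0.01154 × 459 = 5.2969
  age 7: 0.00635 × 475 = 3.0162
R₀ = 0.0000 + 77.7440 + 9.8246 + 29.0952 + 5.2969 + 3.0162 = 124.9769

124.98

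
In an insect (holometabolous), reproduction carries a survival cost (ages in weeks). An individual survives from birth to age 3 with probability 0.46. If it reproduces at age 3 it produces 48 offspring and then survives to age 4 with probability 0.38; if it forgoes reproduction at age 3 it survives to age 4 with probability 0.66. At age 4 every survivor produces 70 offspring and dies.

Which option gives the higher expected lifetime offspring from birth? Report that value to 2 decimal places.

breed at age 3: R₀ = 0.46 × (48 + 0.38 × 70) = 0.46 × 74.6000 = 34.3160
delay to age 4: R₀ = 0.46 × (0.66 × 70) = 0.46 × 46.2000 = 21.2520
Higher: breed at age 3 (34.3160).

34.32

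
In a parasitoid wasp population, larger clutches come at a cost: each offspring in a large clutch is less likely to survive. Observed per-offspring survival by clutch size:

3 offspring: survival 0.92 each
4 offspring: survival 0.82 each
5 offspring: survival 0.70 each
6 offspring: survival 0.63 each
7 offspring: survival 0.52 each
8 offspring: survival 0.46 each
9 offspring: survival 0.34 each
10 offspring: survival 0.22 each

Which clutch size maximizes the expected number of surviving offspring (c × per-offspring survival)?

6

Expected surviving offspring = c × s(c):
  c=3: 3 × 0.92 = 2.760
  c=4: 4 × 0.82 = 3.280
  c=5: 5 × 0.70 = 3.500
  c=6: 6 × 0.63 = 3.780
  c=7: 7 × 0.52 = 3.640
  c=8: 8 × 0.46 = 3.680
  c=9: 9 × 0.34 = 3.060
  c=10: 10 × 0.22 = 2.200
Maximum at c = 6 (3.780 surviving offspring).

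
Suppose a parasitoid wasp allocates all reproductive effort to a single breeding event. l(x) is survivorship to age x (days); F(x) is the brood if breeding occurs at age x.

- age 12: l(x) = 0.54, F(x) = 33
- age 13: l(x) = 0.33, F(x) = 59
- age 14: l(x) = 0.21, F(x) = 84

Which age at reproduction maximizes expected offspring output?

13

Expected offspring if breeding at age x = l(x) × F(x):
  age 12: 0.54 × 33 = 17.820
  age 13: 0.33 × 59 = 19.470
  age 14: 0.21 × 84 = 17.640
Maximum at age 13 (19.470).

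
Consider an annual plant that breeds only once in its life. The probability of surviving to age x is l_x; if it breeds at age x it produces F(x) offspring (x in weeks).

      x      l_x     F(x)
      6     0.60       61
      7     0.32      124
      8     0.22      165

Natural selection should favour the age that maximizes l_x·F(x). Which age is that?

Expected offspring if breeding at age x = l_x × F(x):
  age 6: 0.60 × 61 = 36.600
  age 7: 0.32 × 124 = 39.680
  age 8: 0.22 × 165 = 36.300
Maximum at age 7 (39.680).

7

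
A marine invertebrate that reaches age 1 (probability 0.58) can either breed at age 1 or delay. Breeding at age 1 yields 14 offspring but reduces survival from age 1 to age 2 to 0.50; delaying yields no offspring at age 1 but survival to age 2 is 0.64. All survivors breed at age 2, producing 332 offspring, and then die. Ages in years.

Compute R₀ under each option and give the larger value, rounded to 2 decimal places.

breed at age 1: R₀ = 0.58 × (14 + 0.50 × 332) = 0.58 × 180.0000 = 104.4000
delay to age 2: R₀ = 0.58 × (0.64 × 332) = 0.58 × 212.4800 = 123.2384
Higher: delay to age 2 (123.2384).

123.24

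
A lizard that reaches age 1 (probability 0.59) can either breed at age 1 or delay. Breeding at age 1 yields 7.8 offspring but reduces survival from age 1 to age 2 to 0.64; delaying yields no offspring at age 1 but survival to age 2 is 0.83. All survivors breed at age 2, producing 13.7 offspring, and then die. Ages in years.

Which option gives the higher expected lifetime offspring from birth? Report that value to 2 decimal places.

9.78

breed at age 1: R₀ = 0.59 × (7.8 + 0.64 × 13.7) = 0.59 × 16.5680 = 9.7751
delay to age 2: R₀ = 0.59 × (0.83 × 13.7) = 0.59 × 11.3710 = 6.7089
Higher: breed at age 1 (9.7751).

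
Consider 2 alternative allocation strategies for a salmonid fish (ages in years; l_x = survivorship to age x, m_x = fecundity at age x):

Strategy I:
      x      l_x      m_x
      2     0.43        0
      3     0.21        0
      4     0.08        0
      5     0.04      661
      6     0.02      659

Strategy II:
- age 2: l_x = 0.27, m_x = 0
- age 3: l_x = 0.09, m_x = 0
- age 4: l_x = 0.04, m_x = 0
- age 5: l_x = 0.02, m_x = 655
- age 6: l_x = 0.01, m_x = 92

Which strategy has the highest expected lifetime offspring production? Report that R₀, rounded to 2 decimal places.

39.62

Strategy I: R₀ = 0.43×0 + 0.21×0 + 0.08×0 + 0.04×661 + 0.02×659 = 39.6200
Strategy II: R₀ = 0.27×0 + 0.09×0 + 0.04×0 + 0.02×655 + 0.01×92 = 14.0200
Highest R₀: strategy I with 39.6200.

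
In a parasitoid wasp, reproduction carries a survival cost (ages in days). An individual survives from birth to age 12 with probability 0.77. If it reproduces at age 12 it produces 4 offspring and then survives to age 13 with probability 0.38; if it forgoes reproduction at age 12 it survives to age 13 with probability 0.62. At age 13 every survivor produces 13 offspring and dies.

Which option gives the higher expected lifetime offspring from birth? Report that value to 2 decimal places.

6.88

breed at age 12: R₀ = 0.77 × (4 + 0.38 × 13) = 0.77 × 8.9400 = 6.8838
delay to age 13: R₀ = 0.77 × (0.62 × 13) = 0.77 × 8.0600 = 6.2062
Higher: breed at age 12 (6.8838).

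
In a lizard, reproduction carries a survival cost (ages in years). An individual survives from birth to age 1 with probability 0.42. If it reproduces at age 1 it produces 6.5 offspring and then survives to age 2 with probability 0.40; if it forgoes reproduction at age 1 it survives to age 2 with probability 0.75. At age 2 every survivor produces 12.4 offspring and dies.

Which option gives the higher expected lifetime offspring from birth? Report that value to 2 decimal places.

4.81

breed at age 1: R₀ = 0.42 × (6.5 + 0.40 × 12.4) = 0.42 × 11.4600 = 4.8132
delay to age 2: R₀ = 0.42 × (0.75 × 12.4) = 0.42 × 9.3000 = 3.9060
Higher: breed at age 1 (4.8132).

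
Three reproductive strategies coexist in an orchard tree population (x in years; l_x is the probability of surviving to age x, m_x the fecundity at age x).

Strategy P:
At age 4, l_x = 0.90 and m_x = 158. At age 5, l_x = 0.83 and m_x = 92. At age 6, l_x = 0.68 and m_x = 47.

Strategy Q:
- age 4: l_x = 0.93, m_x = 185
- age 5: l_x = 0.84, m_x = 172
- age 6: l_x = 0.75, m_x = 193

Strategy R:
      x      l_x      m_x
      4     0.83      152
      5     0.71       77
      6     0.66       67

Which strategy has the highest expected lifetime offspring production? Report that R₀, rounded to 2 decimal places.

461.28

Strategy P: R₀ = 0.90×158 + 0.83×92 + 0.68×47 = 250.5200
Strategy Q: R₀ = 0.93×185 + 0.84×172 + 0.75×193 = 461.2800
Strategy R: R₀ = 0.83×152 + 0.71×77 + 0.66×67 = 225.0500
Highest R₀: strategy Q with 461.2800.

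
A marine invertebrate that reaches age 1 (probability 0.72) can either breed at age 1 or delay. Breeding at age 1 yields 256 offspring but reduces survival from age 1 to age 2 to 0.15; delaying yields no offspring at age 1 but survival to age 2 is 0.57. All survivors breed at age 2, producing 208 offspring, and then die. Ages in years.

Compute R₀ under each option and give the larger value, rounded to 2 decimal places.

breed at age 1: R₀ = 0.72 × (256 + 0.15 × 208) = 0.72 × 287.2000 = 206.7840
delay to age 2: R₀ = 0.72 × (0.57 × 208) = 0.72 × 118.5600 = 85.3632
Higher: breed at age 1 (206.7840).

206.78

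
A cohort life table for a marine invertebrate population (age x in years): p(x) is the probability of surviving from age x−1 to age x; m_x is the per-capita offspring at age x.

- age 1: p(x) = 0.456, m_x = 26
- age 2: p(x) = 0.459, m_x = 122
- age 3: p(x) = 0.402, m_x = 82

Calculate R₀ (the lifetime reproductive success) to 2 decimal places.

44.29

Survivorship from birth: l_x = p_1·p_2·…·p_x.
  l_1 = 0.45600
  l_2 = 0.20930
  l_3 = 0.08414
R₀ = Σ l_x m_x:
  age 1: 0.45600 × 26 = 11.8560
  age 2: 0.20930 × 122 = 25.5346
  age 3: 0.08414 × 82 = 6.8995
R₀ = 11.8560 + 25.5346 + 6.8995 = 44.2901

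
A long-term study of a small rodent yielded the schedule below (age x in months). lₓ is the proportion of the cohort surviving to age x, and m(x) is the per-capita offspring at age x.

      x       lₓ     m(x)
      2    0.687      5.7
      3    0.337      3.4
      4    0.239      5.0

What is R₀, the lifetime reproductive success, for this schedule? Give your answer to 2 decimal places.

R₀ = Σ lₓ m(x):
  age 2: 0.687 × 5.7 = 3.9159
  age 3: 0.337 × 3.4 = 1.1458
  age 4: 0.239 × 5.0 = 1.1950
R₀ = 3.9159 + 1.1458 + 1.1950 = 6.2567

6.26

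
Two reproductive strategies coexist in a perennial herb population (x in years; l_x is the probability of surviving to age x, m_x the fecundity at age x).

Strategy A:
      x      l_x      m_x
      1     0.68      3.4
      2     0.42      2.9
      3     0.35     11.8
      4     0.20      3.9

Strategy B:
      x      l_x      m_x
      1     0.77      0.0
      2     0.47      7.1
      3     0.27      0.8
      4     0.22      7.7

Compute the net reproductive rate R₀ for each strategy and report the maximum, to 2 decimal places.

Strategy A: R₀ = 0.68×3.4 + 0.42×2.9 + 0.35×11.8 + 0.20×3.9 = 8.4400
Strategy B: R₀ = 0.77×0.0 + 0.47×7.1 + 0.27×0.8 + 0.22×7.7 = 5.2470
Highest R₀: strategy A with 8.4400.

8.44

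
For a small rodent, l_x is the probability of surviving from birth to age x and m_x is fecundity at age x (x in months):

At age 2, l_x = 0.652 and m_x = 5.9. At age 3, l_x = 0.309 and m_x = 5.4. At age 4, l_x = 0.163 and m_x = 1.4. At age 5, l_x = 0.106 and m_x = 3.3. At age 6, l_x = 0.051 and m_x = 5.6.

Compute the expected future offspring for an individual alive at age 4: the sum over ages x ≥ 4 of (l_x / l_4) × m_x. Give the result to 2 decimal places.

l_4 = 0.163. Conditional survival from age 4 to x is l_x / l_4.
  x=4: (0.163/0.163) × 1.4 = 1.4000
  x=5: (0.106/0.163) × 3.3 = 2.1460
  x=6: (0.051/0.163) × 5.6 = 1.7521
Sum = 1.4000 + 2.1460 + 1.7521 = 5.2982

5.30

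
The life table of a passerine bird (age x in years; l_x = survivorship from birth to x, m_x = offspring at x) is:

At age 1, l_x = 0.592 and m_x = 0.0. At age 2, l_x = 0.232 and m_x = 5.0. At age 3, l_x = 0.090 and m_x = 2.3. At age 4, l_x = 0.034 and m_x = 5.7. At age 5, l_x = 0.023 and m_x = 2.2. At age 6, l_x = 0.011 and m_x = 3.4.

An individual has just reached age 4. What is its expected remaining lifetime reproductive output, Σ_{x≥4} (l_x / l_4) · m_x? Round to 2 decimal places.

8.29

l_4 = 0.034. Conditional survival from age 4 to x is l_x / l_4.
  x=4: (0.034/0.034) × 5.7 = 5.7000
  x=5: (0.023/0.034) × 2.2 = 1.4882
  x=6: (0.011/0.034) × 3.4 = 1.1000
Sum = 5.7000 + 1.4882 + 1.1000 = 8.2882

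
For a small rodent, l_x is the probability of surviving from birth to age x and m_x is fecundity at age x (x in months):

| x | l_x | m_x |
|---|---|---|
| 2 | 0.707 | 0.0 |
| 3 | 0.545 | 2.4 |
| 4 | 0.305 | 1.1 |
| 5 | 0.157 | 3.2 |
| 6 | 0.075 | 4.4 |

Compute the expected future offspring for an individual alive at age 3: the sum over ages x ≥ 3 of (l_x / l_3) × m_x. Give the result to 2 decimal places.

4.54

l_3 = 0.545. Conditional survival from age 3 to x is l_x / l_3.
  x=3: (0.545/0.545) × 2.4 = 2.4000
  x=4: (0.305/0.545) × 1.1 = 0.6156
  x=5: (0.157/0.545) × 3.2 = 0.9218
  x=6: (0.075/0.545) × 4.4 = 0.6055
Sum = 2.4000 + 0.6156 + 0.9218 + 0.6055 = 4.5429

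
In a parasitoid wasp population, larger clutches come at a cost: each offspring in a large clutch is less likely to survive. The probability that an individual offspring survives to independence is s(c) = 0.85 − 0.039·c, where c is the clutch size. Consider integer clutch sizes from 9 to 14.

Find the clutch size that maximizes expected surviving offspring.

11

Expected surviving offspring = c × s(c):
  c=9: 9 × 0.499 = 4.491
  c=10: 10 × 0.460 = 4.600
  c=11: 11 × 0.421 = 4.631
  c=12: 12 × 0.382 = 4.584
  c=13: 13 × 0.343 = 4.459
  c=14: 14 × 0.304 = 4.256
Maximum at c = 11 (4.631 surviving offspring).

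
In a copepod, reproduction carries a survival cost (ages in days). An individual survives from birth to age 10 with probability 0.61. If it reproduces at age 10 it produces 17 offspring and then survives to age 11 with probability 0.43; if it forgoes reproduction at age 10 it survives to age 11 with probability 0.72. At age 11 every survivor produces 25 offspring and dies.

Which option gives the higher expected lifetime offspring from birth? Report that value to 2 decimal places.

breed at age 10: R₀ = 0.61 × (17 + 0.43 × 25) = 0.61 × 27.7500 = 16.9275
delay to age 11: R₀ = 0.61 × (0.72 × 25) = 0.61 × 18.0000 = 10.9800
Higher: breed at age 10 (16.9275).

16.93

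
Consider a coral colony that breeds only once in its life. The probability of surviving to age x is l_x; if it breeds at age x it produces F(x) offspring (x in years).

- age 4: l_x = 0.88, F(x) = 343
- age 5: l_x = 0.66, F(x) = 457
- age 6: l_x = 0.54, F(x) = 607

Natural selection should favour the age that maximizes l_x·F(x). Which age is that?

6

Expected offspring if breeding at age x = l_x × F(x):
  age 4: 0.88 × 343 = 301.840
  age 5: 0.66 × 457 = 301.620
  age 6: 0.54 × 607 = 327.780
Maximum at age 6 (327.780).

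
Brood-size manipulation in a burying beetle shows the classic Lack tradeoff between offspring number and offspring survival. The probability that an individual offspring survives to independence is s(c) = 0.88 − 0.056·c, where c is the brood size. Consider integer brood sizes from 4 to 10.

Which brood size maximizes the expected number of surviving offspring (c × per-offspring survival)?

8

Expected surviving offspring = c × s(c):
  c=4: 4 × 0.656 = 2.624
  c=5: 5 × 0.600 = 3.000
  c=6: 6 × 0.544 = 3.264
  c=7: 7 × 0.488 = 3.416
  c=8: 8 × 0.432 = 3.456
  c=9: 9 × 0.376 = 3.384
  c=10: 10 × 0.320 = 3.200
Maximum at c = 8 (3.456 surviving offspring).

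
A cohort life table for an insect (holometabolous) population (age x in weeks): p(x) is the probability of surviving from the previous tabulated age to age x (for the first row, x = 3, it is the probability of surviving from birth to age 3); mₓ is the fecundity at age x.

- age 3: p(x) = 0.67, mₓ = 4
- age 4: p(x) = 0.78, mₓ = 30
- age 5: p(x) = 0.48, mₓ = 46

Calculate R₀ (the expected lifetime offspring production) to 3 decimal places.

Survivorship from birth: l_x = p_3·p_4·…·p_x.
  l_3 = 0.67000
  l_4 = 0.52260
  l_5 = 0.25085
R₀ = Σ l_x mₓ:
  age 3: 0.67000 × 4 = 2.6800
  age 4: 0.52260 × 30 = 15.6780
  age 5: 0.25085 × 46 = 11.5391
R₀ = 2.6800 + 15.6780 + 11.5391 = 29.8971

29.897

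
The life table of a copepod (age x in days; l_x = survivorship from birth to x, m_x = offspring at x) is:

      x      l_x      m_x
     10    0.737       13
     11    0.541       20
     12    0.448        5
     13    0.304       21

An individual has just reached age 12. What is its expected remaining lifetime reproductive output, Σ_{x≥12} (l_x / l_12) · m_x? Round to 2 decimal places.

19.25

l_12 = 0.448. Conditional survival from age 12 to x is l_x / l_12.
  x=12: (0.448/0.448) × 5 = 5.0000
  x=13: (0.304/0.448) × 21 = 14.2500
Sum = 5.0000 + 14.2500 = 19.2500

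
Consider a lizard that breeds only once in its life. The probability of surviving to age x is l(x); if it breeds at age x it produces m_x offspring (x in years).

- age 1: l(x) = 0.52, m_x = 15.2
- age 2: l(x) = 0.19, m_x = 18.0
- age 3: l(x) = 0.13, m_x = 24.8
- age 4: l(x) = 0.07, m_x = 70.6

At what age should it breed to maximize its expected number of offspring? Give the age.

1

Expected offspring if breeding at age x = l(x) × m_x:
  age 1: 0.52 × 15.2 = 7.904
  age 2: 0.19 × 18.0 = 3.420
  age 3: 0.13 × 24.8 = 3.224
  age 4: 0.07 × 70.6 = 4.942
Maximum at age 1 (7.904).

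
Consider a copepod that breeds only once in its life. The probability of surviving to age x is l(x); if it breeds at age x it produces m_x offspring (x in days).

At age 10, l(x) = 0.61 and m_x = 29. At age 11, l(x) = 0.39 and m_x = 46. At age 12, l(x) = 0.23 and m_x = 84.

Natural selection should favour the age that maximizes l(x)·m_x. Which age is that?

Expected offspring if breeding at age x = l(x) × m_x:
  age 10: 0.61 × 29 = 17.690
  age 11: 0.39 × 46 = 17.940
  age 12: 0.23 × 84 = 19.320
Maximum at age 12 (19.320).

12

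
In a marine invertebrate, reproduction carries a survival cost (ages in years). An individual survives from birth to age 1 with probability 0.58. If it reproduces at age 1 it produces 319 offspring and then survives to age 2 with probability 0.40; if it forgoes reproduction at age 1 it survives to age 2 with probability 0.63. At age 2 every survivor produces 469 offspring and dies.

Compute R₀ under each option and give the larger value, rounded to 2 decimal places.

breed at age 1: R₀ = 0.58 × (319 + 0.40 × 469) = 0.58 × 506.6000 = 293.8280
delay to age 2: R₀ = 0.58 × (0.63 × 469) = 0.58 × 295.4700 = 171.3726
Higher: breed at age 1 (293.8280).

293.83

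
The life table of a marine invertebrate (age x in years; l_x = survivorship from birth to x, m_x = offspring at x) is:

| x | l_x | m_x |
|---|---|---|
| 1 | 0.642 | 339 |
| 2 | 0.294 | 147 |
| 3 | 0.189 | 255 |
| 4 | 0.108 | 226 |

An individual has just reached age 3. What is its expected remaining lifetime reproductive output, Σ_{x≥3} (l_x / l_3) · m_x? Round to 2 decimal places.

l_3 = 0.189. Conditional survival from age 3 to x is l_x / l_3.
  x=3: (0.189/0.189) × 255 = 255.0000
  x=4: (0.108/0.189) × 226 = 129.1429
Sum = 255.0000 + 129.1429 = 384.1429

384.14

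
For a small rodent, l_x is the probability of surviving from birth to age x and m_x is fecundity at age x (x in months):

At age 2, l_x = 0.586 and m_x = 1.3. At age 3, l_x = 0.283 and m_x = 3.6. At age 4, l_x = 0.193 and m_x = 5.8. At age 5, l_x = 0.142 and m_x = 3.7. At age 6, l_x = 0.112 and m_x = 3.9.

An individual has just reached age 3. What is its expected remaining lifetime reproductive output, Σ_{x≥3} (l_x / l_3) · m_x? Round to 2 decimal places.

l_3 = 0.283. Conditional survival from age 3 to x is l_x / l_3.
  x=3: (0.283/0.283) × 3.6 = 3.6000
  x=4: (0.193/0.283) × 5.8 = 3.9555
  x=5: (0.142/0.283) × 3.7 = 1.8565
  x=6: (0.112/0.283) × 3.9 = 1.5435
Sum = 3.6000 + 3.9555 + 1.8565 + 1.5435 = 10.9555

10.96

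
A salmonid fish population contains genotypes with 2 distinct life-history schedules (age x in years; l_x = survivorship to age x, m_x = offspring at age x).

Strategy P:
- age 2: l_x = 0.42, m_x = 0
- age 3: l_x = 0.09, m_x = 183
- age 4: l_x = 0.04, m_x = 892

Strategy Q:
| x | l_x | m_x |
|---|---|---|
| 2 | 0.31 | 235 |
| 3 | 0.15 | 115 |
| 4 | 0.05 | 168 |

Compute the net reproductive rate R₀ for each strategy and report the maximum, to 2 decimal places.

Strategy P: R₀ = 0.42×0 + 0.09×183 + 0.04×892 = 52.1500
Strategy Q: R₀ = 0.31×235 + 0.15×115 + 0.05×168 = 98.5000
Highest R₀: strategy Q with 98.5000.

98.50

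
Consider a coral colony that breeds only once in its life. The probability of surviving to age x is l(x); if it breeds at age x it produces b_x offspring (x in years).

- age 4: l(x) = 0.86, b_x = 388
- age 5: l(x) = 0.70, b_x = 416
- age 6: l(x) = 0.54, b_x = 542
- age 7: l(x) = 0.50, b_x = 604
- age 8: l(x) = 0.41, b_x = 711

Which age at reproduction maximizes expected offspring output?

4

Expected offspring if breeding at age x = l(x) × b_x:
  age 4: 0.86 × 388 = 333.680
  age 5: 0.70 × 416 = 291.200
  age 6: 0.54 × 542 = 292.680
  age 7: 0.50 × 604 = 302.000
  age 8: 0.41 × 711 = 291.510
Maximum at age 4 (333.680).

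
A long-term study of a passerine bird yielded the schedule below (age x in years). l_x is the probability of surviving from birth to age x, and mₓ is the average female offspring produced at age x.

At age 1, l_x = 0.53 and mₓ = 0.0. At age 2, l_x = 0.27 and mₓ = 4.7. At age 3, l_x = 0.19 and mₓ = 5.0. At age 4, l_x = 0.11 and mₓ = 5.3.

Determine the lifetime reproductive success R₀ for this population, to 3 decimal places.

2.802

R₀ = Σ l_x mₓ:
  age 1: 0.53 × 0.0 = 0.0000
  age 2: 0.27 × 4.7 = 1.2690
  age 3: 0.19 × 5.0 = 0.9500
  age 4: 0.11 × 5.3 = 0.5830
R₀ = 0.0000 + 1.2690 + 0.9500 + 0.5830 = 2.8020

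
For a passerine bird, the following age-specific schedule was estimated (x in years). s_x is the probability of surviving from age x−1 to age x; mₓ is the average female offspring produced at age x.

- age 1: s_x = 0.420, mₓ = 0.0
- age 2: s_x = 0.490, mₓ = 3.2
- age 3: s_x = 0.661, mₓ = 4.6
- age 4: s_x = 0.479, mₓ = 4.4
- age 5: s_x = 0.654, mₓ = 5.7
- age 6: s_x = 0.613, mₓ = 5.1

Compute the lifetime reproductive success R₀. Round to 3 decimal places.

1.947

Survivorship from birth: l_x = s_1·s_2·…·s_x.
  l_1 = 0.42000
  l_2 = 0.20580
  l_3 = 0.13603
  l_4 = 0.06516
  l_5 = 0.04261
  l_6 = 0.02612
R₀ = Σ l_x mₓ:
  age 1: 0.42000 × 0.0 = 0.0000
  age 2: 0.20580 × 3.2 = 0.6586
  age 3: 0.13603 × 4.6 = 0.6257
  age 4: 0.06516 × 4.4 = 0.2867
  age 5: 0.04261 × 5.7 = 0.2429
  age 6: 0.02612 × 5.1 = 0.1332
R₀ = 0.0000 + 0.6586 + 0.6257 + 0.2867 + 0.2429 + 0.1332 = 1.9471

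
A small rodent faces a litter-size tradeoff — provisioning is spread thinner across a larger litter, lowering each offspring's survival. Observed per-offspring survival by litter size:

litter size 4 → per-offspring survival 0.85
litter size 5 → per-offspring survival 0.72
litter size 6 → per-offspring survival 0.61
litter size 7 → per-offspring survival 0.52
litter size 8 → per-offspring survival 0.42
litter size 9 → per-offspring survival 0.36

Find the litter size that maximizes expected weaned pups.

Expected weaned pups = c × s(c):
  c=4: 4 × 0.85 = 3.400
  c=5: 5 × 0.72 = 3.600
  c=6: 6 × 0.61 = 3.660
  c=7: 7 × 0.52 = 3.640
  c=8: 8 × 0.42 = 3.360
  c=9: 9 × 0.36 = 3.240
Maximum at c = 6 (3.660 weaned pups).

6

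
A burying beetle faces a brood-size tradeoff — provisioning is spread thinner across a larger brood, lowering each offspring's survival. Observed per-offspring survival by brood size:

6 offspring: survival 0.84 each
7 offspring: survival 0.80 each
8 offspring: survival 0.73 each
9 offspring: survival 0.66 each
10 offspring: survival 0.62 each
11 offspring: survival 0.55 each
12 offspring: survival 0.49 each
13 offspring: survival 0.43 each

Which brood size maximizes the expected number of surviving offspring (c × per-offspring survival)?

10

Expected surviving offspring = c × s(c):
  c=6: 6 × 0.84 = 5.040
  c=7: 7 × 0.80 = 5.600
  c=8: 8 × 0.73 = 5.840
  c=9: 9 × 0.66 = 5.940
  c=10: 10 × 0.62 = 6.200
  c=11: 11 × 0.55 = 6.050
  c=12: 12 × 0.49 = 5.880
  c=13: 13 × 0.43 = 5.590
Maximum at c = 10 (6.200 surviving offspring).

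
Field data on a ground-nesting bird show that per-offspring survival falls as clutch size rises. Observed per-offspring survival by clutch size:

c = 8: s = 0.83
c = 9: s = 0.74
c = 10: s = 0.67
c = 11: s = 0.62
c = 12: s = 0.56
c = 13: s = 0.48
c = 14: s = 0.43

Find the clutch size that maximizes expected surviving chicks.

11

Expected surviving chicks = c × s(c):
  c=8: 8 × 0.83 = 6.640
  c=9: 9 × 0.74 = 6.660
  c=10: 10 × 0.67 = 6.700
  c=11: 11 × 0.62 = 6.820
  c=12: 12 × 0.56 = 6.720
  c=13: 13 × 0.48 = 6.240
  c=14: 14 × 0.43 = 6.020
Maximum at c = 11 (6.820 surviving chicks).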